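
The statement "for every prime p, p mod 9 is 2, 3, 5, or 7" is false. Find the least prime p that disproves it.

For p = 2, 3, 5, 7, 11 the conclusion holds.
p = 13: 13 mod 9 = 4 — not in {2, 3, 5, 7}.

p = 13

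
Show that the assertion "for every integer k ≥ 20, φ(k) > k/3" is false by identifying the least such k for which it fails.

A counterexample is any integer k ≥ 20 such that the claim fails; we check each in order.
For k = 20, 21, 22, 23 the conclusion holds.
k = 24: φ(24) = 8 and 24/3 = 8, so φ(24) ≤ 24/3.

k = 24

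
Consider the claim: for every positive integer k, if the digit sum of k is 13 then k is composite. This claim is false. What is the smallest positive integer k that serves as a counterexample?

k = 67

For k = 49, 58 the conclusion holds.
k = 67: digit sum 13; 67 is prime, not composite.
Thus k = 67 disproves the claim, and no smaller k works.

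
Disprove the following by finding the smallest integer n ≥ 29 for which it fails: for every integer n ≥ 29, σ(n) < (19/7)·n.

n = 60

Check each integer n ≥ 29 in order until the claim fails.
The first 31 eligible values, up to n = 59, all satisfy the conclusion.
n = 60: σ(60) = 168; 168 ≥ 1140/7.
Thus n = 60 disproves the claim, and no smaller n works.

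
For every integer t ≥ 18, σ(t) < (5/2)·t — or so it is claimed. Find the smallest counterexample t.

The first 6 eligible values, up to t = 23, all satisfy the conclusion.
t = 24: σ(24) = 60; 60 ≥ 60.

t = 24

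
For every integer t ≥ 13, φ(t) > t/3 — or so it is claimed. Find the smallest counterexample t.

For t = 13, 14, 15, 16, 17 the conclusion holds.
t = 18: φ(18) = 6 and 18/3 = 6, so φ(18) ≤ 18/3.

t = 18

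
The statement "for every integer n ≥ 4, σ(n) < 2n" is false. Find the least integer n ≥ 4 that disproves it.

n = 6

A counterexample is any integer n ≥ 4 such that the claim fails; we check each in order.
n = 4: σ(4) = 7; 7 < 8.
n = 5: σ(5) = 6; 6 < 10.
n = 6: σ(6) = 12; 12 ≥ 12.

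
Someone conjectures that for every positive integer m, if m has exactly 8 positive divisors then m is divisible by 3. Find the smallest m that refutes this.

Check each positive integer m in order until m has exactly 8 positive divisors but m is not divisible by 3.
m = 24: τ(24) = 8; 24 mod 3 = 0.
m = 30: τ(30) = 8; 30 mod 3 = 0.
m = 40: τ(40) = 8; 40 mod 3 = 1.

m = 40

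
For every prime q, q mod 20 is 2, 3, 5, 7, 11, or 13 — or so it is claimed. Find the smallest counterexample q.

q = 17

The first 6 eligible values, up to q = 13, all satisfy the conclusion.
q = 17: 17 mod 20 = 17 — not in {2, 3, 5, 7, 11, 13}.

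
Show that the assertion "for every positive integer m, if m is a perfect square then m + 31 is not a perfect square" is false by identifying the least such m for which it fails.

m = 225

For m = 1, 4, 9, 16, …, 144, 169, 196 the conclusion holds.
m = 225: 225 = 15² and 225 + 31 = 256 = 16².
Hence m = 225 is a counterexample.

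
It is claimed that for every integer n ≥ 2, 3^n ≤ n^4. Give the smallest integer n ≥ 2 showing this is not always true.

A counterexample is any integer n ≥ 2 such that 3^n > n^4; we check each in order.
n = 2: 3^n = 9 and n^4 = 16, so 9 ≤ 16.
n = 3: 3^n = 27 and n^4 = 81, so 27 ≤ 81.
n = 4: 3^n = 81 and n^4 = 256, so 81 ≤ 256.
n = 5: 3^n = 243 and n^4 = 625, so 243 ≤ 625.
n = 6: 3^n = 729 and n^4 = 1296, so 729 ≤ 1296.
n = 7: 3^n = 2187 and n^4 = 2401, so 2187 ≤ 2401.
n = 8: 3^n = 6561 and n^4 = 4096, so 6561 > 4096.

n = 8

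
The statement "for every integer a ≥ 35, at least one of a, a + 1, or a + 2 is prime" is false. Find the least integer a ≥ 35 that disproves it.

Check each integer a ≥ 35 in order until a, a + 1, a + 2 are all composite.
For a = 35, 36, 37 the conclusion holds.
a = 38: 38 = 2 × 19; 39 = 3 × 13; 40 = 2 × 20 — all composite.

a = 38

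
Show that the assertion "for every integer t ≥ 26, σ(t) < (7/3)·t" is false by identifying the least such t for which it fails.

The first 4 eligible values, up to t = 29, all satisfy the conclusion.
t = 30: σ(30) = 72; 72 ≥ 70.

t = 30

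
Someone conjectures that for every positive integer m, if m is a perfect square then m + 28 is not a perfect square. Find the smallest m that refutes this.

m = 36

A counterexample is any positive integer m such that m is a perfect square but m + 28 is a perfect square; we check each in order.
m = 1: 1 + 28 = 29, not a perfect square.
m = 4: 4 + 28 = 32, not a perfect square.
m = 9: 9 + 28 = 37, not a perfect square.
m = 16: 16 + 28 = 44, not a perfect square.
m = 25: 25 + 28 = 53, not a perfect square.
m = 36: 36 = 6² and 36 + 28 = 64 = 8².
So m = 36 is the smallest counterexample.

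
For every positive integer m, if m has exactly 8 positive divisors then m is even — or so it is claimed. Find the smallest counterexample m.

We need the least positive integer m for which m has exactly 8 positive divisors but m is odd.
The first 12 eligible values, up to m = 104, all satisfy the conclusion.
m = 105: divisors of 105: 1, 3, 5, 7, 15, 21, 35, 105; 105 is odd.
So m = 105 is the smallest counterexample.

m = 105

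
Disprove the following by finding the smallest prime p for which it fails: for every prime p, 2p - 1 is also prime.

We need the least prime p for which 2p - 1 is not prime.
p = 2: 2p - 1 = 3, prime.
p = 3: 2p - 1 = 5, prime.
p = 5: 2p - 1 = 9 = 3 × 3, not prime.

p = 5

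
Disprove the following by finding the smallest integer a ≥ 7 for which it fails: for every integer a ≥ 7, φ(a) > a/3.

A counterexample is any integer a ≥ 7 such that the claim fails; we check each in order.
The first 5 eligible values, up to a = 11, all satisfy the conclusion.
a = 12: φ(12) = 4 and 12/3 = 4, so φ(12) ≤ 12/3.
Thus a = 12 disproves the claim, and no smaller a works.

a = 12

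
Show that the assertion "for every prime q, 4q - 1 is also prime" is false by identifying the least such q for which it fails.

q = 7

We need the least prime q for which 4q - 1 is not prime.
q = 2: 4q - 1 = 7, prime.
q = 3: 4q - 1 = 11, prime.
q = 5: 4q - 1 = 19, prime.
q = 7: 4q - 1 = 27 = 3 × 9, not prime.
Hence q = 7 is a counterexample.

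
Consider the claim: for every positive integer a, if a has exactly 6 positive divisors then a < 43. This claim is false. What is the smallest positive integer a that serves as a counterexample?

We need the least positive integer a for which a has exactly 6 positive divisors but the claim fails.
The first 5 eligible values, up to a = 32, all satisfy the conclusion.
a = 44: τ(44) = 6; 44 ≥ 43.

a = 44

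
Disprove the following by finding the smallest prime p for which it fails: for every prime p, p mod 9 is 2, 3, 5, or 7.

p = 13

Check each prime p in order until the claim fails.
p = 2: 2 mod 9 = 2.
p = 3: 3 mod 9 = 3.
p = 5: 5 mod 9 = 5.
p = 7: 7 mod 9 = 7.
p = 11: 11 mod 9 = 2.
p = 13: 13 mod 9 = 4 — not in {2, 3, 5, 7}.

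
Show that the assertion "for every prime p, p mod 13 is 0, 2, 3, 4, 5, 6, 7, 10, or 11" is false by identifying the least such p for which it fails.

p = 47

We need the least prime p for which the claim fails.
For p = 2, 3, 5, 7, …, 37, 41, 43 the conclusion holds.
p = 47: 47 mod 13 = 8 — not in {0, 2, 3, 4, 5, 6, 7, 10, 11}.
Hence p = 47 is a counterexample.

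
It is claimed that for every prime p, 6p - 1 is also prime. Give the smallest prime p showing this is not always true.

A counterexample is any prime p such that 6p - 1 is not prime; we check each in order.
p = 2: 6p - 1 = 11, prime.
p = 3: 6p - 1 = 17, prime.
p = 5: 6p - 1 = 29, prime.
p = 7: 6p - 1 = 41, prime.
p = 11: 6p - 1 = 65 = 5 × 13, not prime.
Thus p = 11 disproves the claim, and no smaller p works.

p = 11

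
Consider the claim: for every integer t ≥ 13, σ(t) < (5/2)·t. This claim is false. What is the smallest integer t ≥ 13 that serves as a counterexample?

t = 24

For t = 13, 14, 15, 16, …, 21, 22, 23 the conclusion holds.
t = 24: σ(24) = 60; 60 ≥ 60.
Hence t = 24 is a counterexample.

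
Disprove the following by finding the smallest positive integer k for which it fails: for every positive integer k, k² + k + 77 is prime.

A counterexample is any positive integer k such that k² + k + 77 is not prime; we check each in order.
k = 1: k² + k + 77 = 79, prime.
k = 2: k² + k + 77 = 83, prime.
k = 3: k² + k + 77 = 89, prime.
k = 4: k² + k + 77 = 97, prime.
k = 5: k² + k + 77 = 107, prime.
k = 6: k² + k + 77 = 119 = 7 × 17, composite.

k = 6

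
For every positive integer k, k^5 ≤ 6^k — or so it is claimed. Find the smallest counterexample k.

k = 3

A counterexample is any positive integer k such that k^5 > 6^k; we check each in order.
k = 1: k^5 = 1 and 6^k = 6, so 1 ≤ 6.
k = 2: k^5 = 32 and 6^k = 36, so 32 ≤ 36.
k = 3: k^5 = 243 and 6^k = 216, so 243 > 216.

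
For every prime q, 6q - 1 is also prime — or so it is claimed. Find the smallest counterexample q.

We need the least prime q for which 6q - 1 is not prime.
The first 4 eligible values, up to q = 7, all satisfy the conclusion.
q = 11: 6q - 1 = 65 = 5 × 13, not prime.

q = 11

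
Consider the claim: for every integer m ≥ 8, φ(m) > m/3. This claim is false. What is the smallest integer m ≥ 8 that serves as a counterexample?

Check each integer m ≥ 8 in order until the claim fails.
The first 4 eligible values, up to m = 11, all satisfy the conclusion.
m = 12: φ(12) = 4 and 12/3 = 4, so φ(12) ≤ 12/3.
So m = 12 is the smallest counterexample.

m = 12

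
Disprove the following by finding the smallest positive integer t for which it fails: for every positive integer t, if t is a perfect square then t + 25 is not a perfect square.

For t = 1, 4, 9, 16, …, 81, 100, 121 the conclusion holds.
t = 144: 144 = 12² and 144 + 25 = 169 = 13².

t = 144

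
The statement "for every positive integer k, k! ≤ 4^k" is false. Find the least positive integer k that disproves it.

For k = 1, 2, 3, 4, 5, 6, 7, 8 the conclusion holds.
k = 9: k! = 362880 and 4^k = 262144, so 362880 > 262144.
So k = 9 is the smallest counterexample.

k = 9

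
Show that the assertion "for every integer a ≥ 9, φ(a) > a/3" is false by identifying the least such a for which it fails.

a = 12

For a = 9, 10, 11 the conclusion holds.
a = 12: φ(12) = 4 and 12/3 = 4, so φ(12) ≤ 12/3.
Thus a = 12 disproves the claim, and no smaller a works.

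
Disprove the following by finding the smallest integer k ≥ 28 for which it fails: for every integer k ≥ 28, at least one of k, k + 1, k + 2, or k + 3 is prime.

For k = 28, 29, 30, 31 the conclusion holds.
k = 32: 32 = 2 × 16; 33 = 3 × 11; 34 = 2 × 17; 35 = 5 × 7 — all composite.
So k = 32 is the smallest counterexample.

k = 32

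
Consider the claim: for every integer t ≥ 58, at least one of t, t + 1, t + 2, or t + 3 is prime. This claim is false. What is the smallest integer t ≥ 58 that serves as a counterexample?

For t = 58, 59, 60, 61 the conclusion holds.
t = 62: 62 = 2 × 31; 63 = 3 × 21; 64 = 2 × 32; 65 = 5 × 13 — all composite.

t = 62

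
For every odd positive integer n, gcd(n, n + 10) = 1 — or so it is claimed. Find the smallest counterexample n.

A counterexample is any odd positive integer n such that gcd(n, n + 10) > 1; we check each in order.
n = 1: gcd(1, 11) = 1.
n = 3: gcd(3, 13) = 1.
n = 5: gcd(5, 15) = 5.
Hence n = 5 is a counterexample.

n = 5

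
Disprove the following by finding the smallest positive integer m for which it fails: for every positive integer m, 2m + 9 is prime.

m = 3

Check each positive integer m in order until 2m + 9 is not prime.
m = 1: 2m + 9 = 11, prime.
m = 2: 2m + 9 = 13, prime.
m = 3: 2m + 9 = 15 = 3 × 5, composite.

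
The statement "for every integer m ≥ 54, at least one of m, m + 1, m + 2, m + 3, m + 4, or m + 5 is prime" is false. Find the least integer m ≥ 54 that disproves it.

We need the least integer m ≥ 54 for which m, m + 1, m + 2, m + 3, m + 4, m + 5 are all composite.
The first 36 eligible values, up to m = 89, all satisfy the conclusion.
m = 90: 90 = 2 × 45; 91 = 7 × 13; 92 = 2 × 46; 93 = 3 × 31; 94 = 2 × 47; 95 = 5 × 19 — all composite.
So m = 90 is the smallest counterexample.

m = 90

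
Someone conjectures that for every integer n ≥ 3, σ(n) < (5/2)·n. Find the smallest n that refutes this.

n = 24

For n = 3, 4, 5, 6, …, 21, 22, 23 the conclusion holds.
n = 24: σ(24) = 60; 60 ≥ 60.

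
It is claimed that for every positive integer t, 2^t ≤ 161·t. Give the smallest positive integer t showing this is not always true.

For t = 1, 2, 3, 4, 5, 6, 7, 8, 9, 10 the conclusion holds.
t = 11: 2^t = 2048 and 161·t = 1771, so 2048 > 1771.

t = 11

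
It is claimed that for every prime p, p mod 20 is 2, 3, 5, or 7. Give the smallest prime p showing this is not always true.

A counterexample is any prime p such that the claim fails; we check each in order.
p = 2: 2 mod 20 = 2.
p = 3: 3 mod 20 = 3.
p = 5: 5 mod 20 = 5.
p = 7: 7 mod 20 = 7.
p = 11: 11 mod 20 = 11 — not in {2, 3, 5, 7}.

p = 11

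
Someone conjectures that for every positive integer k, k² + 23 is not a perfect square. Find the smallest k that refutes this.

k = 11

We need the least positive integer k for which k² + 23 is a perfect square.
The first 10 eligible values, up to k = 10, all satisfy the conclusion.
k = 11: 11² + 23 = 144 = 12², a perfect square.
Thus k = 11 disproves the claim, and no smaller k works.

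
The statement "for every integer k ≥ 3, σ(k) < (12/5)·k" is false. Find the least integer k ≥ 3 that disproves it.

k = 24

Check each integer k ≥ 3 in order until the claim fails.
For k = 3, 4, 5, 6, …, 21, 22, 23 the conclusion holds.
k = 24: σ(24) = 60; 60 ≥ 288/5.
Thus k = 24 disproves the claim, and no smaller k works.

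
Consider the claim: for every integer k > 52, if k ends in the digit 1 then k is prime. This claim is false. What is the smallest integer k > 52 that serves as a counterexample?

Check each integer k > 52 in order until k ends in the digit 1 but k is not prime.
For k = 61, 71 the conclusion holds.
k = 81: 81 ends in 1; 81 = 3 × 27, composite.
Hence k = 81 is a counterexample.

k = 81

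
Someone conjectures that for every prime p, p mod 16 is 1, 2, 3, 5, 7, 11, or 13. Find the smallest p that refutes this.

For p = 2, 3, 5, 7, 11, 13, 17, 19, 23, 29 the conclusion holds.
p = 31: 31 mod 16 = 15 — not in {1, 2, 3, 5, 7, 11, 13}.

p = 31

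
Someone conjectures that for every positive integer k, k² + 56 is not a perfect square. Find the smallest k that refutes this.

Check each positive integer k in order until k² + 56 is a perfect square.
k = 1: 1² + 56 = 57, not a perfect square.
k = 2: 2² + 56 = 60, not a perfect square.
k = 3: 3² + 56 = 65, not a perfect square.
k = 4: 4² + 56 = 72, not a perfect square.
k = 5: 5² + 56 = 81 = 9², a perfect square.
Hence k = 5 is a counterexample.

k = 5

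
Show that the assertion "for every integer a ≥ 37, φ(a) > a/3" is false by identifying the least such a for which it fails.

Check each integer a ≥ 37 in order until the claim fails.
For a = 37, 38, 39, 40, 41 the conclusion holds.
a = 42: φ(42) = 12 and 42/3 = 14, so φ(42) ≤ 42/3.

a = 42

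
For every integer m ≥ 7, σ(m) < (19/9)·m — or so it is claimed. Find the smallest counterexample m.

m = 12

For m = 7, 8, 9, 10, 11 the conclusion holds.
m = 12: σ(12) = 28; 28 ≥ 76/3.
Thus m = 12 disproves the claim, and no smaller m works.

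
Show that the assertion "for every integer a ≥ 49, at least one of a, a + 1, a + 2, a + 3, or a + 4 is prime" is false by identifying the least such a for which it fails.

A counterexample is any integer a ≥ 49 such that a, a + 1, a + 2, a + 3, a + 4 are all composite; we check each in order.
a = 49: 53 is prime.
a = 50: 53 is prime.
a = 51: 53 is prime.
a = 52: 53 is prime.
a = 53: 53 is prime.
a = 54: 54 = 2 × 27; 55 = 5 × 11; 56 = 2 × 28; 57 = 3 × 19; 58 = 2 × 29 — all composite.

a = 54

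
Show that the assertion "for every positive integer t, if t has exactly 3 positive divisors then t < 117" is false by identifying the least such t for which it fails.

t = 121

The first 4 eligible values, up to t = 49, all satisfy the conclusion.
t = 121: τ(121) = 3; 121 ≥ 117.
Thus t = 121 disproves the claim, and no smaller t works.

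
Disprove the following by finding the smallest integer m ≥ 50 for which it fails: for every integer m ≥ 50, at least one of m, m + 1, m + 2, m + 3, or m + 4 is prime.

m = 54

A counterexample is any integer m ≥ 50 such that m, m + 1, m + 2, m + 3, m + 4 are all composite; we check each in order.
m = 50: 53 is prime.
m = 51: 53 is prime.
m = 52: 53 is prime.
m = 53: 53 is prime.
m = 54: 54 = 2 × 27; 55 = 5 × 11; 56 = 2 × 28; 57 = 3 × 19; 58 = 2 × 29 — all composite.
Thus m = 54 disproves the claim, and no smaller m works.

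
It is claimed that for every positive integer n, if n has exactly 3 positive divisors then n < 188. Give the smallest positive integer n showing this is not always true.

A counterexample is any positive integer n such that n has exactly 3 positive divisors but the claim fails; we check each in order.
n = 4: τ(4) = 3; 4 < 188.
n = 9: τ(9) = 3; 9 < 188.
n = 25: τ(25) = 3; 25 < 188.
n = 49: τ(49) = 3; 49 < 188.
n = 121: τ(121) = 3; 121 < 188.
n = 169: τ(169) = 3; 169 < 188.
n = 289: τ(289) = 3; 289 ≥ 188.
Hence n = 289 is a counterexample.

n = 289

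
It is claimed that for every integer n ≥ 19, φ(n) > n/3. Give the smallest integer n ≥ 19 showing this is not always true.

n = 24

Check each integer n ≥ 19 in order until the claim fails.
The first 5 eligible values, up to n = 23, all satisfy the conclusion.
n = 24: φ(24) = 8 and 24/3 = 8, so φ(24) ≤ 24/3.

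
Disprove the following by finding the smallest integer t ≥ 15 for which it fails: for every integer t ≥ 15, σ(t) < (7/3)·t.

t = 24

Check each integer t ≥ 15 in order until the claim fails.
For t = 15, 16, 17, 18, 19, 20, 21, 22, 23 the conclusion holds.
t = 24: σ(24) = 60; 60 ≥ 56.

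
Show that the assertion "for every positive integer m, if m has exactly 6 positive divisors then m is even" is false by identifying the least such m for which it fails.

m = 45

Check each positive integer m in order until m has exactly 6 positive divisors but m is odd.
For m = 12, 18, 20, 28, 32, 44 the conclusion holds.
m = 45: divisors of 45: 1, 3, 5, 9, 15, 45; 45 is odd.
Hence m = 45 is a counterexample.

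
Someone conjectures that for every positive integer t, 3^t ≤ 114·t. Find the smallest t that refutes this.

t = 1: 3^t = 3 and 114·t = 114, so 3 ≤ 114.
t = 2: 3^t = 9 and 114·t = 228, so 9 ≤ 228.
t = 3: 3^t = 27 and 114·t = 342, so 27 ≤ 342.
t = 4: 3^t = 81 and 114·t = 456, so 81 ≤ 456.
t = 5: 3^t = 243 and 114·t = 570, so 243 ≤ 570.
t = 6: 3^t = 729 and 114·t = 684, so 729 > 684.

t = 6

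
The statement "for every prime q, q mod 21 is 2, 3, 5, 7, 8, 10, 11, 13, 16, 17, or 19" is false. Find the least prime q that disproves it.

q = 41

Check each prime q in order until the claim fails.
The first 12 eligible values, up to q = 37, all satisfy the conclusion.
q = 41: 41 mod 21 = 20 — not in {2, 3, 5, 7, 8, 10, 11, 13, 16, 17, 19}.
So q = 41 is the smallest counterexample.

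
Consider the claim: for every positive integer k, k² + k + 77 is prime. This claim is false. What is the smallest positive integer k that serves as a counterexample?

We need the least positive integer k for which k² + k + 77 is not prime.
For k = 1, 2, 3, 4, 5 the conclusion holds.
k = 6: k² + k + 77 = 119 = 7 × 17, composite.

k = 6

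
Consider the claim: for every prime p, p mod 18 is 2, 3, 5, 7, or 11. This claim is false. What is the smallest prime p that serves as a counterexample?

Check each prime p in order until the claim fails.
For p = 2, 3, 5, 7, 11 the conclusion holds.
p = 13: 13 mod 18 = 13 — not in {2, 3, 5, 7, 11}.
Hence p = 13 is a counterexample.

p = 13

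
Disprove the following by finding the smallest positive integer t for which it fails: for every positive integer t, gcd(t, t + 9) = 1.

t = 3

A counterexample is any positive integer t such that gcd(t, t + 9) > 1; we check each in order.
t = 1: gcd(1, 10) = 1.
t = 2: gcd(2, 11) = 1.
t = 3: gcd(3, 12) = 3.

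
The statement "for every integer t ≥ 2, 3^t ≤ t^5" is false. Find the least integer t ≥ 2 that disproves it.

Check each integer t ≥ 2 in order until 3^t > t^5.
The first 9 eligible values, up to t = 10, all satisfy the conclusion.
t = 11: 3^t = 177147 and t^5 = 161051, so 177147 > 161051.

t = 11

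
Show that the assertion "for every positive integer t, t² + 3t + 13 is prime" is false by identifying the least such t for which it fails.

t = 9

A counterexample is any positive integer t such that t² + 3t + 13 is not prime; we check each in order.
For t = 1, 2, 3, 4, 5, 6, 7, 8 the conclusion holds.
t = 9: t² + 3t + 13 = 121 = 11 × 11, composite.
Hence t = 9 is a counterexample.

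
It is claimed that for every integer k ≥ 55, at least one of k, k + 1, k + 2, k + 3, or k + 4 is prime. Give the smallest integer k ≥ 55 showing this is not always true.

k = 62

Check each integer k ≥ 55 in order until k, k + 1, k + 2, k + 3, k + 4 are all composite.
For k = 55, 56, 57, 58, 59, 60, 61 the conclusion holds.
k = 62: 62 = 2 × 31; 63 = 3 × 21; 64 = 2 × 32; 65 = 5 × 13; 66 = 2 × 33 — all composite.
Hence k = 62 is a counterexample.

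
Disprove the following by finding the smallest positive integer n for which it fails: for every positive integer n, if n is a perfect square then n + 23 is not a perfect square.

A counterexample is any positive integer n such that n is a perfect square but n + 23 is a perfect square; we check each in order.
For n = 1, 4, 9, 16, 25, 36, 49, 64, 81, 100 the conclusion holds.
n = 121: 121 = 11² and 121 + 23 = 144 = 12².
So n = 121 is the smallest counterexample.

n = 121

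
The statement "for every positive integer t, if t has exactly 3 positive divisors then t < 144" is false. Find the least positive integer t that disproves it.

We need the least positive integer t for which t has exactly 3 positive divisors but the claim fails.
t = 4: τ(4) = 3; 4 < 144.
t = 9: τ(9) = 3; 9 < 144.
t = 25: τ(25) = 3; 25 < 144.
t = 49: τ(49) = 3; 49 < 144.
t = 121: τ(121) = 3; 121 < 144.
t = 169: τ(169) = 3; 169 ≥ 144.

t = 169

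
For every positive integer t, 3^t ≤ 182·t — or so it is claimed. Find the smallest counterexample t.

t = 7

Check each positive integer t in order until 3^t > 182·t.
For t = 1, 2, 3, 4, 5, 6 the conclusion holds.
t = 7: 3^t = 2187 and 182·t = 1274, so 2187 > 1274.
So t = 7 is the smallest counterexample.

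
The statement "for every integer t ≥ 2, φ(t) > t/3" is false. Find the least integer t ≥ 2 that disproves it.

t = 6

t = 2: φ(2) = 1 and 2/3 = 2/3, so φ(2) > 2/3.
t = 3: φ(3) = 2 and 3/3 = 1, so φ(3) > 3/3.
t = 4: φ(4) = 2 and 4/3 = 4/3, so φ(4) > 4/3.
t = 5: φ(5) = 4 and 5/3 = 5/3, so φ(5) > 5/3.
t = 6: φ(6) = 2 and 6/3 = 2, so φ(6) ≤ 6/3.
Hence t = 6 is a counterexample.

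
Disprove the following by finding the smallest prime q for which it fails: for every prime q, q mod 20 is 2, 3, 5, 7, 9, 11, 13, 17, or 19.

q = 41

Check each prime q in order until the claim fails.
For q = 2, 3, 5, 7, …, 29, 31, 37 the conclusion holds.
q = 41: 41 mod 20 = 1 — not in {2, 3, 5, 7, 9, 11, 13, 17, 19}.
Thus q = 41 disproves the claim, and no smaller q works.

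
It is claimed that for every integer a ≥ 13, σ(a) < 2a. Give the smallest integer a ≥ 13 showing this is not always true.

a = 13: σ(13) = 14; 14 < 26.
a = 14: σ(14) = 24; 24 < 28.
a = 15: σ(15) = 24; 24 < 30.
a = 16: σ(16) = 31; 31 < 32.
a = 17: σ(17) = 18; 18 < 34.
a = 18: σ(18) = 39; 39 ≥ 36.

a = 18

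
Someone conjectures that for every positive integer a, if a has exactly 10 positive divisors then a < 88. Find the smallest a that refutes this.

We need the least positive integer a for which a has exactly 10 positive divisors but the claim fails.
a = 48: τ(48) = 10; 48 < 88.
a = 80: τ(80) = 10; 80 < 88.
a = 112: τ(112) = 10; 112 ≥ 88.
So a = 112 is the smallest counterexample.

a = 112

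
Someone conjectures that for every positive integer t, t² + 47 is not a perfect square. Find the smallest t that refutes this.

t = 23

For t = 1, 2, 3, 4, …, 20, 21, 22 the conclusion holds.
t = 23: 23² + 47 = 576 = 24², a perfect square.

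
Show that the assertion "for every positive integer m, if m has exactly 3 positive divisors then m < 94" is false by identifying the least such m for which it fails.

We need the least positive integer m for which m has exactly 3 positive divisors but the claim fails.
For m = 4, 9, 25, 49 the conclusion holds.
m = 121: τ(121) = 3; 121 ≥ 94.

m = 121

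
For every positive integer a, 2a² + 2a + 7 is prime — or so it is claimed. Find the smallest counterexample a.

a = 6

The first 5 eligible values, up to a = 5, all satisfy the conclusion.
a = 6: 2a² + 2a + 7 = 91 = 7 × 13, composite.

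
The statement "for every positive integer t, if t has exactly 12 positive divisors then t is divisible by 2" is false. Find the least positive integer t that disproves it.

t = 315

Check each positive integer t in order until t has exactly 12 positive divisors but t is not divisible by 2.
For t = 60, 72, 84, 90, …, 294, 306, 308 the conclusion holds.
t = 315: τ(315) = 12; 315 mod 2 = 1.
Thus t = 315 disproves the claim, and no smaller t works.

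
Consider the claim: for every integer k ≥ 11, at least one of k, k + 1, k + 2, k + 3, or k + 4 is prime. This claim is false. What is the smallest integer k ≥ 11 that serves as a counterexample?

k = 24

For k = 11, 12, 13, 14, …, 21, 22, 23 the conclusion holds.
k = 24: 24 = 2 × 12; 25 = 5 × 5; 26 = 2 × 13; 27 = 3 × 9; 28 = 2 × 14 — all composite.
Thus k = 24 disproves the claim, and no smaller k works.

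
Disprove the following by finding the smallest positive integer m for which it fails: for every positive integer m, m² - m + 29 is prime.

m = 3

We need the least positive integer m for which m² - m + 29 is not prime.
m = 1: m² - m + 29 = 29, prime.
m = 2: m² - m + 29 = 31, prime.
m = 3: m² - m + 29 = 35 = 5 × 7, composite.
Thus m = 3 disproves the claim, and no smaller m works.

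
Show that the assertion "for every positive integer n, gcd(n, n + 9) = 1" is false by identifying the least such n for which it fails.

We need the least positive integer n for which gcd(n, n + 9) > 1.
n = 1: gcd(1, 10) = 1.
n = 2: gcd(2, 11) = 1.
n = 3: gcd(3, 12) = 3.
So n = 3 is the smallest counterexample.

n = 3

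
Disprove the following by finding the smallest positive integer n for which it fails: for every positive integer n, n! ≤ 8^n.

We need the least positive integer n for which n! > 8^n.
For n = 1, 2, 3, 4, …, 17, 18, 19 the conclusion holds.
n = 20: n! = 2432902008176640000 and 8^n = 1152921504606846976, so 2432902008176640000 > 1152921504606846976.
So n = 20 is the smallest counterexample.

n = 20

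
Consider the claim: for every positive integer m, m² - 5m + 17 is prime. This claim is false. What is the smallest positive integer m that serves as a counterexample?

We need the least positive integer m for which m² - 5m + 17 is not prime.
The first 12 eligible values, up to m = 12, all satisfy the conclusion.
m = 13: m² - 5m + 17 = 121 = 11 × 11, composite.

m = 13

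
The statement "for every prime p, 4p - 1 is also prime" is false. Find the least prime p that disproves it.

Check each prime p in order until 4p - 1 is not prime.
p = 2: 4p - 1 = 7, prime.
p = 3: 4p - 1 = 11, prime.
p = 5: 4p - 1 = 19, prime.
p = 7: 4p - 1 = 27 = 3 × 9, not prime.
So p = 7 is the smallest counterexample.

p = 7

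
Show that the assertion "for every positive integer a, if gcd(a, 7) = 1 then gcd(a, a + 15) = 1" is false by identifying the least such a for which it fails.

Check each positive integer a in order until gcd(a, 7) = 1 but gcd(a, a + 15) > 1.
For a = 1, 2 the conclusion holds.
a = 3: gcd(3, 18) = 3.

a = 3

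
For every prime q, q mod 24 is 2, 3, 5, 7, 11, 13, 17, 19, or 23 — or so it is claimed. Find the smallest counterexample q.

For q = 2, 3, 5, 7, …, 61, 67, 71 the conclusion holds.
q = 73: 73 mod 24 = 1 — not in {2, 3, 5, 7, 11, 13, 17, 19, 23}.

q = 73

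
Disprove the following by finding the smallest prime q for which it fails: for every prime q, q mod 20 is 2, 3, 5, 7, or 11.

q = 13

We need the least prime q for which the claim fails.
q = 2: 2 mod 20 = 2.
q = 3: 3 mod 20 = 3.
q = 5: 5 mod 20 = 5.
q = 7: 7 mod 20 = 7.
q = 11: 11 mod 20 = 11.
q = 13: 13 mod 20 = 13 — not in {2, 3, 5, 7, 11}.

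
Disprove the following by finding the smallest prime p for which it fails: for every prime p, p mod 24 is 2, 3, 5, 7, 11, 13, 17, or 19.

Check each prime p in order until the claim fails.
p = 2: 2 mod 24 = 2.
p = 3: 3 mod 24 = 3.
p = 5: 5 mod 24 = 5.
p = 7: 7 mod 24 = 7.
p = 11: 11 mod 24 = 11.
p = 13: 13 mod 24 = 13.
p = 17: 17 mod 24 = 17.
p = 19: 19 mod 24 = 19.
p = 23: 23 mod 24 = 23 — not in {2, 3, 5, 7, 11, 13, 17, 19}.
Thus p = 23 disproves the claim, and no smaller p works.

p = 23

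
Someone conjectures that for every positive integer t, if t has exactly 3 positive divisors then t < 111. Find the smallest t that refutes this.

Check each positive integer t in order until t has exactly 3 positive divisors but the claim fails.
The first 4 eligible values, up to t = 49, all satisfy the conclusion.
t = 121: τ(121) = 3; 121 ≥ 111.
Thus t = 121 disproves the claim, and no smaller t works.

t = 121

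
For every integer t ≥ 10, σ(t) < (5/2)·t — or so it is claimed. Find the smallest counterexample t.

Check each integer t ≥ 10 in order until the claim fails.
The first 14 eligible values, up to t = 23, all satisfy the conclusion.
t = 24: σ(24) = 60; 60 ≥ 60.
Thus t = 24 disproves the claim, and no smaller t works.

t = 24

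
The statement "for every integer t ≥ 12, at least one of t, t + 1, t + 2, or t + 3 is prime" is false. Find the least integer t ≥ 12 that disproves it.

For t = 12, 13, 14, 15, …, 21, 22, 23 the conclusion holds.
t = 24: 24 = 2 × 12; 25 = 5 × 5; 26 = 2 × 13; 27 = 3 × 9 — all composite.
So t = 24 is the smallest counterexample.

t = 24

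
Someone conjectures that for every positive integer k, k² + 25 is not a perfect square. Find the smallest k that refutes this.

For k = 1, 2, 3, 4, …, 9, 10, 11 the conclusion holds.
k = 12: 12² + 25 = 169 = 13², a perfect square.
Thus k = 12 disproves the claim, and no smaller k works.

k = 12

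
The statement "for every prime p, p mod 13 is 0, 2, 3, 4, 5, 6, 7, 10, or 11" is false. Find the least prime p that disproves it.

Check each prime p in order until the claim fails.
The first 14 eligible values, up to p = 43, all satisfy the conclusion.
p = 47: 47 mod 13 = 8 — not in {0, 2, 3, 4, 5, 6, 7, 10, 11}.
Thus p = 47 disproves the claim, and no smaller p works.

p = 47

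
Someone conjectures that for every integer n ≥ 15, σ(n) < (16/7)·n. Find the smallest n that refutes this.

n = 24

For n = 15, 16, 17, 18, 19, 20, 21, 22, 23 the conclusion holds.
n = 24: σ(24) = 60; 60 ≥ 384/7.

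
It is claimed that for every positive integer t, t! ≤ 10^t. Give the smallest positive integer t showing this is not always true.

We need the least positive integer t for which t! > 10^t.
For t = 1, 2, 3, 4, …, 22, 23, 24 the conclusion holds.
t = 25: t! = 15511210043330985984000000 and 10^t = 10000000000000000000000000, so 15511210043330985984000000 > 10000000000000000000000000.
Hence t = 25 is a counterexample.

t = 25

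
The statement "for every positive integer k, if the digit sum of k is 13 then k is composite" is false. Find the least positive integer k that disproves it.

k = 49: digit sum 13; 49 is composite.
k = 58: digit sum 13; 58 is composite.
k = 67: digit sum 13; 67 is prime, not composite.
Hence k = 67 is a counterexample.

k = 67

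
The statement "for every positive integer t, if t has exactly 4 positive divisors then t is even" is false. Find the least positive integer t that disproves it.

The first 4 eligible values, up to t = 14, all satisfy the conclusion.
t = 15: divisors of 15: 1, 3, 5, 15; 15 is odd.
So t = 15 is the smallest counterexample.

t = 15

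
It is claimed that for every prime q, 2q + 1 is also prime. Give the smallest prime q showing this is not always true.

q = 7

q = 2: 2q + 1 = 5, prime.
q = 3: 2q + 1 = 7, prime.
q = 5: 2q + 1 = 11, prime.
q = 7: 2q + 1 = 15 = 3 × 5, not prime.
Thus q = 7 disproves the claim, and no smaller q works.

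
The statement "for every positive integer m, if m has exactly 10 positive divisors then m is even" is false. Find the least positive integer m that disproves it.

m = 405

A counterexample is any positive integer m such that m has exactly 10 positive divisors but m is odd; we check each in order.
For m = 48, 80, 112, 162, 176, 208, 272, 304, 368 the conclusion holds.
m = 405: divisors of 405: 10 divisors; 405 is odd.
Hence m = 405 is a counterexample.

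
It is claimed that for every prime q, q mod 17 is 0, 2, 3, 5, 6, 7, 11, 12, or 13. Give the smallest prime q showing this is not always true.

q = 31

A counterexample is any prime q such that the claim fails; we check each in order.
The first 10 eligible values, up to q = 29, all satisfy the conclusion.
q = 31: 31 mod 17 = 14 — not in {0, 2, 3, 5, 6, 7, 11, 12, 13}.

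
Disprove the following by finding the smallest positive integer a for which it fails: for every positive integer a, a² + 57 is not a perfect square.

Check each positive integer a in order until a² + 57 is a perfect square.
For a = 1, 2, 3, 4, 5, 6, 7 the conclusion holds.
a = 8: 8² + 57 = 121 = 11², a perfect square.

a = 8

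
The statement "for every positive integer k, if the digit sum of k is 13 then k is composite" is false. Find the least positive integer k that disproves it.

k = 49: digit sum 13; 49 is composite.
k = 58: digit sum 13; 58 is composite.
k = 67: digit sum 13; 67 is prime, not composite.
Hence k = 67 is a counterexample.

k = 67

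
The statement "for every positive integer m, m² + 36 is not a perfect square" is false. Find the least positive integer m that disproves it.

For m = 1, 2, 3, 4, 5, 6, 7 the conclusion holds.
m = 8: 8² + 36 = 100 = 10², a perfect square.

m = 8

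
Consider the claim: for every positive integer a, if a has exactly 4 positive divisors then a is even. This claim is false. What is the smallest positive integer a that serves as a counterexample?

a = 15

We need the least positive integer a for which a has exactly 4 positive divisors but a is odd.
The first 4 eligible values, up to a = 14, all satisfy the conclusion.
a = 15: divisors of 15: 1, 3, 5, 15; 15 is odd.
So a = 15 is the smallest counterexample.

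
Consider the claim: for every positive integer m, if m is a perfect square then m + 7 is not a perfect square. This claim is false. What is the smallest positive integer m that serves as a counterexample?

m = 1: 1 + 7 = 8, not a perfect square.
m = 4: 4 + 7 = 11, not a perfect square.
m = 9: 9 = 3² and 9 + 7 = 16 = 4².

m = 9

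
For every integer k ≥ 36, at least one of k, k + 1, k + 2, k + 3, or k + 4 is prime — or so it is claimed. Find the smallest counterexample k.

A counterexample is any integer k ≥ 36 such that k, k + 1, k + 2, k + 3, k + 4 are all composite; we check each in order.
The first 12 eligible values, up to k = 47, all satisfy the conclusion.
k = 48: 48 = 2 × 24; 49 = 7 × 7; 50 = 2 × 25; 51 = 3 × 17; 52 = 2 × 26 — all composite.
Hence k = 48 is a counterexample.

k = 48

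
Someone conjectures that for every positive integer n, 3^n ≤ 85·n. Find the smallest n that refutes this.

n = 6

We need the least positive integer n for which 3^n > 85·n.
For n = 1, 2, 3, 4, 5 the conclusion holds.
n = 6: 3^n = 729 and 85·n = 510, so 729 > 510.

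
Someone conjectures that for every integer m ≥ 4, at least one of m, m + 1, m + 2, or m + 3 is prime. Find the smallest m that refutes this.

m = 24

For m = 4, 5, 6, 7, …, 21, 22, 23 the conclusion holds.
m = 24: 24 = 2 × 12; 25 = 5 × 5; 26 = 2 × 13; 27 = 3 × 9 — all composite.
Thus m = 24 disproves the claim, and no smaller m works.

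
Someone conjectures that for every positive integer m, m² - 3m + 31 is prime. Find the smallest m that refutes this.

m = 4

We need the least positive integer m for which m² - 3m + 31 is not prime.
For m = 1, 2, 3 the conclusion holds.
m = 4: m² - 3m + 31 = 35 = 5 × 7, composite.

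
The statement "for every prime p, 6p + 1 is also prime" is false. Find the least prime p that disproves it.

p = 19

We need the least prime p for which 6p + 1 is not prime.
The first 7 eligible values, up to p = 17, all satisfy the conclusion.
p = 19: 6p + 1 = 115 = 5 × 23, not prime.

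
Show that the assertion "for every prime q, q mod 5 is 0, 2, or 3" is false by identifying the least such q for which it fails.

q = 11

For q = 2, 3, 5, 7 the conclusion holds.
q = 11: 11 mod 5 = 1 — not in {0, 2, 3}.
Hence q = 11 is a counterexample.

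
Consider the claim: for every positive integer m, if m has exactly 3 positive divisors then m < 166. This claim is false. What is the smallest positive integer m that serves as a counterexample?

The first 5 eligible values, up to m = 121, all satisfy the conclusion.
m = 169: τ(169) = 3; 169 ≥ 166.

m = 169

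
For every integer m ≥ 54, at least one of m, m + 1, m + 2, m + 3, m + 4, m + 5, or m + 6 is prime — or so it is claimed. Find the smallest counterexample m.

m = 90

We need the least integer m ≥ 54 for which m, m + 1, m + 2, m + 3, m + 4, m + 5, m + 6 are all composite.
For m = 54, 55, 56, 57, …, 87, 88, 89 the conclusion holds.
m = 90: 90 = 2 × 45; 91 = 7 × 13; 92 = 2 × 46; 93 = 3 × 31; 94 = 2 × 47; 95 = 5 × 19; 96 = 2 × 48 — all composite.
Hence m = 90 is a counterexample.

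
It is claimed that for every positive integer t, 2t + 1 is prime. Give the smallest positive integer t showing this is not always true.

For t = 1, 2, 3 the conclusion holds.
t = 4: 2t + 1 = 9 = 3 × 3, composite.

t = 4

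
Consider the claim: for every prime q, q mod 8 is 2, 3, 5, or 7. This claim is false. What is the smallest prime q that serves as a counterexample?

q = 17

Check each prime q in order until the claim fails.
q = 2: 2 mod 8 = 2.
q = 3: 3 mod 8 = 3.
q = 5: 5 mod 8 = 5.
q = 7: 7 mod 8 = 7.
q = 11: 11 mod 8 = 3.
q = 13: 13 mod 8 = 5.
q = 17: 17 mod 8 = 1 — not in {2, 3, 5, 7}.
Thus q = 17 disproves the claim, and no smaller q works.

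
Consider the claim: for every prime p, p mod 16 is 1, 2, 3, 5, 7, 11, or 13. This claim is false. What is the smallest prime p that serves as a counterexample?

p = 31

A counterexample is any prime p such that the claim fails; we check each in order.
For p = 2, 3, 5, 7, 11, 13, 17, 19, 23, 29 the conclusion holds.
p = 31: 31 mod 16 = 15 — not in {1, 2, 3, 5, 7, 11, 13}.
Hence p = 31 is a counterexample.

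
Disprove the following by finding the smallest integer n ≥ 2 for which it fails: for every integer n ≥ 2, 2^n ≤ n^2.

Check each integer n ≥ 2 in order until 2^n > n^2.
n = 2: 2^n = 4 and n^2 = 4, so 4 ≤ 4.
n = 3: 2^n = 8 and n^2 = 9, so 8 ≤ 9.
n = 4: 2^n = 16 and n^2 = 16, so 16 ≤ 16.
n = 5: 2^n = 32 and n^2 = 25, so 32 > 25.
Hence n = 5 is a counterexample.

n = 5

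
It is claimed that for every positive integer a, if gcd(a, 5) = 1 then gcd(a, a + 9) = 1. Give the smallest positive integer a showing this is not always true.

For a = 1, 2 the conclusion holds.
a = 3: gcd(3, 12) = 3.
Thus a = 3 disproves the claim, and no smaller a works.

a = 3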